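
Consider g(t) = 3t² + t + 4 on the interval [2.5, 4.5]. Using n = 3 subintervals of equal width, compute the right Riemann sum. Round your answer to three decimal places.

105.611

Δt = (4.5 − 2.5)/3 = 2/3.
Right endpoints: 19/6, 23/6, 4.5.
g(19/6) = 37.25, g(23/6) = 623/12, g(4.5) = 69.25.
Sum = Δt · [g(19/6) + g(23/6) + g(4.5)].
Sum ≈ 105.611.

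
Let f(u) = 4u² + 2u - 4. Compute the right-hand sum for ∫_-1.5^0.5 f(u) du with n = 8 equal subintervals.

Δu = (0.5 − (-1.5))/8 = 0.25.
Right endpoints: -1.25, -1, -0.75, -0.5, -0.25, 0, 0.25, 0.5.
f(-1.25) = -0.25, f(-1) = -2, f(-0.75) = -3.25, f(-0.5) = -4, f(-0.25) = -4.25, f(0) = -4, f(0.25) = -3.25, f(0.5) = -2.
Sum = Δu · [f(-1.25) + f(-1) + f(-0.75) + ...].
Sum = -5.75.

-5.75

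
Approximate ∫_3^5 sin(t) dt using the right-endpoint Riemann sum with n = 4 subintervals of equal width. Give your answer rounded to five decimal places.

-1.52202

Δt = (5 − 3)/4 = 0.5.
Right endpoints: 3.5, 4, 4.5, 5.
f(3.5) ≈ -0.35078, f(4) ≈ -0.75680, f(4.5) ≈ -0.97753, f(5) ≈ -0.95892.
Sum = Δt · [f(3.5) + f(4) + f(4.5) + f(5)].
Sum ≈ -1.52202.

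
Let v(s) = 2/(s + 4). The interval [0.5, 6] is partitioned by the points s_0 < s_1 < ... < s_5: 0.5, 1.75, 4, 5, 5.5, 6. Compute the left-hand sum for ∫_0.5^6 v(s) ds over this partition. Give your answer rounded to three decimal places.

1.805

Subinterval widths: 1.25, 2.25, 1, 0.5, 0.5.
Left endpoints: 0.5, 1.75, 4, 5, 5.5.
v(0.5) = 4/9, v(1.75) = 8/23, v(4) = 0.25, v(5) = 2/9, v(5.5) = 4/19.
Sum = Σ Δs_i · v(s_i).
Sum ≈ 1.805.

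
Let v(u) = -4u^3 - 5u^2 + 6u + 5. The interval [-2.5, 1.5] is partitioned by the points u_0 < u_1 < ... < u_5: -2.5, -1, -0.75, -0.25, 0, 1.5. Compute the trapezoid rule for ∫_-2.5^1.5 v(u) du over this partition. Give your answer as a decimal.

11.484375

Subinterval widths: 1.5, 0.25, 0.5, 0.25, 1.5.
v(-2.5) = 21.25, v(-1) = -2, v(-0.75) = -0.625, v(-0.25) = 3.25, v(0) = 5, v(1.5) = -10.75.
On each subinterval the trapezoid contributes (Δu_i/2)·[v(u_{i-1}) + v(u_i)].
Sum = 11.484375.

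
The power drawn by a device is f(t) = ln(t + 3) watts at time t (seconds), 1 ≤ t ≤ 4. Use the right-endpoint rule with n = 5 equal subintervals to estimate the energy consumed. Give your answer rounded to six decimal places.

5.240869

Δt = (4 − 1)/5 = 0.6.
Right endpoints: 1.6, 2.2, 2.8, 3.4, 4.
f(1.6) ≈ 1.526056, f(2.2) ≈ 1.648659, f(2.8) ≈ 1.757858, f(3.4) ≈ 1.856298, f(4) ≈ 1.945910.
Sum = Δt · [f(1.6) + f(2.2) + f(2.8) + f(3.4) + f(4)].
Sum ≈ 5.240869.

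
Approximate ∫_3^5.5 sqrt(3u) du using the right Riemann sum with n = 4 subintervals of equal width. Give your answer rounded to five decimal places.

Δu = (5.5 − 3)/4 = 0.625.
Right endpoints: 3.625, 4.25, 4.875, 5.5.
f(3.625) ≈ 3.29773, f(4.25) ≈ 3.57071, f(4.875) ≈ 3.82426, f(5.5) ≈ 4.06202.
Sum = Δu · [f(3.625) + f(4.25) + f(4.875) + f(5.5)].
Sum ≈ 9.22170.

9.22170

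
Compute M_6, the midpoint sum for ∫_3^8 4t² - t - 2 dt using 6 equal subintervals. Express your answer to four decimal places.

608.0093

Δt = (8 − 3)/6 = 5/6.
Midpoints: 41/12, 4.25, 61/12, 71/12, 6.75, 91/12.
f(41/12) = 743/18, f(4.25) = 66, f(61/12) = 1733/18, f(71/12) = 1189/9, f(6.75) = 173.5, f(91/12) = 1984/9.
Sum = Δt · [f(41/12) + f(4.25) + f(61/12) + ...].
Sum ≈ 608.0093.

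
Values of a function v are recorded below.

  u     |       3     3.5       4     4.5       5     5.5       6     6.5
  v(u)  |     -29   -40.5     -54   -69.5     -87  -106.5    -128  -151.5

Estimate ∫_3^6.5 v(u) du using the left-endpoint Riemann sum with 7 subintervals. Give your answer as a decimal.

Δu = 0.5.
Sum = 0.5·[(-29) + (-40.5) + (-54) + (-69.5) + (-87) + (-106.5) + (-128)] = -257.25.

-257.25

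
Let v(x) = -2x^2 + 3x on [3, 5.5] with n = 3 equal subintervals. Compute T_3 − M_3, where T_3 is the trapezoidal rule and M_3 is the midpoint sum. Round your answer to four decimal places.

-0.8681

T_3 ≈ -61.620370.
M_3 ≈ -60.752315.
T_3 − M_3 ≈ -0.8681.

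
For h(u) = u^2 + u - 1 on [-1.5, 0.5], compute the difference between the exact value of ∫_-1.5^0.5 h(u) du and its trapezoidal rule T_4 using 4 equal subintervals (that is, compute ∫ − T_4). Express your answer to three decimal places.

Exact integral: ∫_-1.5^0.5 h(u) du ≈ -1.83333.
T_4 = -1.75.
Error ≈ -1.83333 − (-1.75) ≈ -0.083.

-0.083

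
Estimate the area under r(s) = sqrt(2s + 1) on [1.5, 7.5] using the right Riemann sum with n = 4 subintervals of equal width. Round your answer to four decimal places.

Δs = (7.5 − 1.5)/4 = 1.5.
Right endpoints: 3, 4.5, 6, 7.5.
r(3) ≈ 2.6458, r(4.5) ≈ 3.1623, r(6) ≈ 3.6056, r(7.5) ≈ 4.0000.
Sum = Δs · [r(3) + r(4.5) + r(6) + r(7.5)].
Sum ≈ 20.1204.

20.1204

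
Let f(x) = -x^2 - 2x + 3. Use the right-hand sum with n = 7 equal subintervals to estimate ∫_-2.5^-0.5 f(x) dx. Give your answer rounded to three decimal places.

7.092

Δx = (-0.5 − (-2.5))/7 = 2/7.
Right endpoints: -31/14, -27/14, -23/14, -19/14, -15/14, -11/14, -0.5.
f(-31/14) = 495/196, f(-27/14) = 615/196, f(-23/14) = 703/196, f(-19/14) = 759/196, f(-15/14) = 783/196, f(-11/14) = 775/196, f(-0.5) = 3.75.
Sum = Δx · [f(-31/14) + f(-27/14) + f(-23/14) + ...].
Sum ≈ 7.092.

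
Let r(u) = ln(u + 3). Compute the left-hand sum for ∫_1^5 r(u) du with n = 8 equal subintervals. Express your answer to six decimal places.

6.914466

Δu = (5 − 1)/8 = 0.5.
Left endpoints: 1, 1.5, 2, 2.5, 3, 3.5, 4, 4.5.
r(1) ≈ 1.386294, r(1.5) ≈ 1.504077, r(2) ≈ 1.609438, r(2.5) ≈ 1.704748, r(3) ≈ 1.791759, r(3.5) ≈ 1.871802, r(4) ≈ 1.945910, r(4.5) ≈ 2.014903.
Sum = Δu · [r(1) + r(1.5) + r(2) + ...].
Sum ≈ 6.914466.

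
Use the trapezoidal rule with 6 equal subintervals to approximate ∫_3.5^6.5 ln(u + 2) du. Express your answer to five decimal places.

Δu = (6.5 − 3.5)/6 = 0.5.
f(3.5) ≈ 1.70475, f(4) ≈ 1.79176, f(4.5) ≈ 1.87180, f(5) ≈ 1.94591, f(5.5) ≈ 2.01490, f(6) ≈ 2.07944, f(6.5) ≈ 2.14007.
T_6 = (Δu/2)·[f(u_0) + 2f(u_1) + ... + 2f(u_{5}) + f(u_6)].
Sum ≈ 5.81311.

5.81311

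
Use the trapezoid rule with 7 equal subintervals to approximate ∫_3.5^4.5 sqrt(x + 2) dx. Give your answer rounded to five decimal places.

Δx = (4.5 − 3.5)/7 = 1/7.
f(3.5) ≈ 2.34521, f(51/14) ≈ 2.37547, f(53/14) ≈ 2.40535, f(55/14) ≈ 2.43487, f(57/14) ≈ 2.46403, f(59/14) ≈ 2.49285, f(61/14) ≈ 2.52134, f(4.5) ≈ 2.54951.
T_7 = (Δx/2)·[f(x_0) + 2f(x_1) + ... + 2f(x_{6}) + f(x_7)].
Sum ≈ 2.44875.

2.44875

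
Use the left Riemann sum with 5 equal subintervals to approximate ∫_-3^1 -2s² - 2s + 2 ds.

Δs = (1 − (-3))/5 = 0.8.
Left endpoints: -3, -2.2, -1.4, -0.6, 0.2.
f(-3) = -10, f(-2.2) = -3.28, f(-1.4) = 0.88, f(-0.6) = 2.48, f(0.2) = 1.52.
Sum = Δs · [f(-3) + f(-2.2) + f(-1.4) + f(-0.6) + f(0.2)].
Sum = -6.72.

-6.72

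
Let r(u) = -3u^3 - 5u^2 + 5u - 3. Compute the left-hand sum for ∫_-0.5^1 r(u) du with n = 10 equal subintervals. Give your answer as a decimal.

Δu = (1 − (-0.5))/10 = 0.15.
Left endpoints: -0.5, -0.35, -0.2, -0.05, 0.1, 0.25, 0.4, 0.55, 0.7, 0.85.
r(-0.5) = -6.375, r(-0.35) = -5.233875, r(-0.2) = -4.176, r(-0.05) = -3.262125, r(0.1) = -2.553, r(0.25) = -2.109375, r(0.4) = -1.992, r(0.55) = -2.261625, r(0.7) = -2.979, r(0.85) = -4.204875.
Sum = Δu · [r(-0.5) + r(-0.35) + r(-0.2) + ...].
Sum = -5.27203125.

-5.27203125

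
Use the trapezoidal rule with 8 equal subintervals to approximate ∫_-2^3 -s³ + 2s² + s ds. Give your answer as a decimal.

Δs = (3 − (-2))/8 = 0.625.
f(-2) = 14, f(-1.375) = 2563/512, f(-0.75) = 0.796875, f(-0.125) = -47/512, f(0.5) = 0.875, f(1.125) = 1143/512, f(1.75) = 2.515625, f(2.375) = 133/512, f(3) = -6.
T_8 = (Δs/2)·[f(s_0) + 2f(s_1) + ... + 2f(s_{7}) + f(s_8)].
Sum = 9.74609375.

9.74609375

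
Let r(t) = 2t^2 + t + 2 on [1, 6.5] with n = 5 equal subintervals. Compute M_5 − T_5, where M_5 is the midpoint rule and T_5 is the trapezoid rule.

M_5 = 212.9325.
T_5 = 216.26.
M_5 − T_5 = -3.3275.

-3.3275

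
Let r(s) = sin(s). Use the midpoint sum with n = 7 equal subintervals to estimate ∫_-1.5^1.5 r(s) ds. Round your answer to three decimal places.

Δs = (1.5 − (-1.5))/7 = 3/7.
Midpoints: -9/7, -6/7, -3/7, 0, 3/7, 6/7, 9/7.
r(-9/7) ≈ -0.960, r(-6/7) ≈ -0.756, r(-3/7) ≈ -0.416, r(0) ≈ 0.000, r(3/7) ≈ 0.416, r(6/7) ≈ 0.756, r(9/7) ≈ 0.960.
Sum = Δs · [r(-9/7) + r(-6/7) + r(-3/7) + ...].
Sum ≈ 0.000.

0.000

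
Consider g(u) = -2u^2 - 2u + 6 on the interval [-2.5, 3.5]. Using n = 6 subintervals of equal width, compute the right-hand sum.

-23

Δu = (3.5 − (-2.5))/6 = 1.
Right endpoints: -1.5, -0.5, 0.5, 1.5, 2.5, 3.5.
g(-1.5) = 4.5, g(-0.5) = 6.5, g(0.5) = 4.5, g(1.5) = -1.5, g(2.5) = -11.5, g(3.5) = -25.5.
Sum = Δu · [g(-1.5) + g(-0.5) + g(0.5) + ...].
Sum = -23.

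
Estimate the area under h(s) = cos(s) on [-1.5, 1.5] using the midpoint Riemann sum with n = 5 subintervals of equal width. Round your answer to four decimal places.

Δs = (1.5 − (-1.5))/5 = 0.6.
Midpoints: -1.2, -0.6, 0, 0.6, 1.2.
h(-1.2) ≈ 0.3624, h(-0.6) ≈ 0.8253, h(0) ≈ 1.0000, h(0.6) ≈ 0.8253, h(1.2) ≈ 0.3624.
Sum = Δs · [h(-1.2) + h(-0.6) + h(0) + h(0.6) + h(1.2)].
Sum ≈ 2.0252.

2.0252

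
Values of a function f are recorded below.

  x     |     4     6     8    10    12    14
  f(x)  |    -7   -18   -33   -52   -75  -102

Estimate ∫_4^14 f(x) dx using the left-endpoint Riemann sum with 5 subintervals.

Δx = 2.
Sum = 2·[(-7) + (-18) + (-33) + (-52) + (-75)] = -370.

-370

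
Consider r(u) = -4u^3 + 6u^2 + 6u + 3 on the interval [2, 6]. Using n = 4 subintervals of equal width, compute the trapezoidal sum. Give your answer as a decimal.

Δu = (6 − 2)/4 = 1.
r(2) = 7, r(3) = -33, r(4) = -133, r(5) = -317, r(6) = -609.
T_4 = (Δu/2)·[r(u_0) + 2r(u_1) + 2r(u_2) + 2r(u_3) + r(u_4)].
Sum = -784.

-784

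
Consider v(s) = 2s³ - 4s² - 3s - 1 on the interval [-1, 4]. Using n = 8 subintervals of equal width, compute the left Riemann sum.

Δs = (4 − (-1))/8 = 0.625.
Left endpoints: -1, -0.375, 0.25, 0.875, 1.5, 2.125, 2.75, 3.375.
v(-1) = -4, v(-0.375) = -0.54296875, v(0.25) = -1.96875, v(0.875) = -5.34765625, v(1.5) = -7.75, v(2.125) = -6.24609375, v(2.75) = 2.09375, v(3.375) = 20.19921875.
Sum = Δs · [v(-1) + v(-0.375) + v(0.25) + ...].
Sum = -2.2265625.

-2.2265625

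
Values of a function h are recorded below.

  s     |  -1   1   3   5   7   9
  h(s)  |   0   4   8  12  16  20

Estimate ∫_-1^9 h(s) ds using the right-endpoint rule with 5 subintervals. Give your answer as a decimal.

120

Δs = 2.
Sum = 2·[4 + 8 + 12 + 16 + 20] = 120.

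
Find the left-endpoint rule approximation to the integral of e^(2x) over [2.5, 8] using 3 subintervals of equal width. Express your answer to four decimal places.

427344.7487

Δx = (8 − 2.5)/3 = 11/6.
Left endpoints: 2.5, 13/3, 37/6.
f(2.5) ≈ 148.4132, f(13/3) ≈ 5806.1133, f(37/6) ≈ 227142.6091.
Sum = Δx · [f(2.5) + f(13/3) + f(37/6)].
Sum ≈ 427344.7487.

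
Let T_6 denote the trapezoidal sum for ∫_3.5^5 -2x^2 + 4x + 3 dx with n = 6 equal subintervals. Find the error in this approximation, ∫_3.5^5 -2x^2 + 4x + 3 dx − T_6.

0.03125

Exact integral: ∫_3.5^5 f(x) dx = -24.75.
T_6 = -24.78125.
Error = -24.75 − (-24.78125) = 0.03125.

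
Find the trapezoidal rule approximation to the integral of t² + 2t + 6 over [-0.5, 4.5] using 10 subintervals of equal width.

Δt = (4.5 − (-0.5))/10 = 0.5.
f(-0.5) = 5.25, f(0) = 6, f(0.5) = 7.25, f(1) = 9, f(1.5) = 11.25, f(2) = 14, f(2.5) = 17.25, f(3) = 21, f(3.5) = 25.25, f(4) = 30, f(4.5) = 35.25.
T_10 = (Δt/2)·[f(t_0) + 2f(t_1) + ... + 2f(t_{9}) + f(t_10)].
Sum = 80.625.

80.625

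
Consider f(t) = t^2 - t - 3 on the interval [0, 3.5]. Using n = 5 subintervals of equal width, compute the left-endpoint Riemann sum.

-5.11

Δt = (3.5 − 0)/5 = 0.7.
Left endpoints: 0, 0.7, 1.4, 2.1, 2.8.
f(0) = -3, f(0.7) = -3.21, f(1.4) = -2.44, f(2.1) = -0.69, f(2.8) = 2.04.
Sum = Δt · [f(0) + f(0.7) + f(1.4) + f(2.1) + f(2.8)].
Sum = -5.11.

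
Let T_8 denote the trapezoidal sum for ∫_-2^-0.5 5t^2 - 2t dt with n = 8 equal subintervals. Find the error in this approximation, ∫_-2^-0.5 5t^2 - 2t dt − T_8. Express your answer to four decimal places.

Exact integral: ∫_-2^-0.5 f(t) dt = 16.875.
T_8 ≈ 16.918945.
Error ≈ 16.875 − 16.918945 ≈ -0.0439.

-0.0439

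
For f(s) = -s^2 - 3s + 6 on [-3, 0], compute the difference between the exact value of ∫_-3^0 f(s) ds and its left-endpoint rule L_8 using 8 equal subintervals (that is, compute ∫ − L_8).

0.0703125

Exact integral: ∫_-3^0 f(s) ds = 22.5.
L_8 = 22.4296875.
Error = 22.5 − 22.4296875 = 0.0703125.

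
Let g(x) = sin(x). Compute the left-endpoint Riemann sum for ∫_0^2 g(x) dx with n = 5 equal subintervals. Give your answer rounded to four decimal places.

Δx = (2 − 0)/5 = 0.4.
Left endpoints: 0, 0.4, 0.8, 1.2, 1.6.
g(0) ≈ 0.0000, g(0.4) ≈ 0.3894, g(0.8) ≈ 0.7174, g(1.2) ≈ 0.9320, g(1.6) ≈ 0.9996.
Sum = Δx · [g(0) + g(0.4) + g(0.8) + g(1.2) + g(1.6)].
Sum ≈ 1.2154.

1.2154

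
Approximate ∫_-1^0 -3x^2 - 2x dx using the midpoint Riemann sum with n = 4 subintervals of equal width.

0.015625

Δx = (0 − (-1))/4 = 0.25.
Midpoints: -0.875, -0.625, -0.375, -0.125.
f(-0.875) = -0.546875, f(-0.625) = 0.078125, f(-0.375) = 0.328125, f(-0.125) = 0.203125.
Sum = Δx · [f(-0.875) + f(-0.625) + f(-0.375) + f(-0.125)].
Sum = 0.015625.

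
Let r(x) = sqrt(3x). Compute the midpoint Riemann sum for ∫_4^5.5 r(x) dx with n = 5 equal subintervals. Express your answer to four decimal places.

5.6567

Δx = (5.5 − 4)/5 = 0.3.
Midpoints: 4.15, 4.45, 4.75, 5.05, 5.35.
r(4.15) ≈ 3.5285, r(4.45) ≈ 3.6538, r(4.75) ≈ 3.7749, r(5.05) ≈ 3.8923, r(5.35) ≈ 4.0062.
Sum = Δx · [r(4.15) + r(4.45) + r(4.75) + r(5.05) + r(5.35)].
Sum ≈ 5.6567.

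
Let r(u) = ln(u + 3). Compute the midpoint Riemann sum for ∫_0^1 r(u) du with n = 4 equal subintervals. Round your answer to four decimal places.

1.2496

Δu = (1 − 0)/4 = 0.25.
Midpoints: 0.125, 0.375, 0.625, 0.875.
r(0.125) ≈ 1.1394, r(0.375) ≈ 1.2164, r(0.625) ≈ 1.2879, r(0.875) ≈ 1.3545.
Sum = Δu · [r(0.125) + r(0.375) + r(0.625) + r(0.875)].
Sum ≈ 1.2496.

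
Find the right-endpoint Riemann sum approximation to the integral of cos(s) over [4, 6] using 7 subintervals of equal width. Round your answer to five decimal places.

0.70468

Δs = (6 − 4)/7 = 2/7.
Right endpoints: 30/7, 32/7, 34/7, 36/7, 38/7, 40/7, 6.
f(30/7) ≈ -0.41385, f(32/7) ≈ -0.14049, f(34/7) ≈ 0.14425, f(36/7) ≈ 0.41730, f(38/7) ≈ 0.65651, f(40/7) ≈ 0.84249, f(6) ≈ 0.96017.
Sum = Δs · [f(30/7) + f(32/7) + f(34/7) + ...].
Sum ≈ 0.70468.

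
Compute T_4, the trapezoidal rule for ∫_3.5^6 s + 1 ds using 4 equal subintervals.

Δs = (6 − 3.5)/4 = 0.625.
f(3.5) = 4.5, f(4.125) = 5.125, f(4.75) = 5.75, f(5.375) = 6.375, f(6) = 7.
T_4 = (Δs/2)·[f(s_0) + 2f(s_1) + 2f(s_2) + 2f(s_3) + f(s_4)].
Sum = 14.375.

14.375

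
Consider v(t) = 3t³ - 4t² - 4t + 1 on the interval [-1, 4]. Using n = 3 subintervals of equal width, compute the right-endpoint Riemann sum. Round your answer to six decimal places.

Δt = (4 − (-1))/3 = 5/3.
Right endpoints: 2/3, 7/3, 4.
v(2/3) = -23/9, v(7/3) = 8, v(4) = 113.
Sum = Δt · [v(2/3) + v(7/3) + v(4)].
Sum ≈ 197.407407.

197.407407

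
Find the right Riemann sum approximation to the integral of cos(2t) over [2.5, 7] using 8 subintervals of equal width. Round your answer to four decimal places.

Δt = (7 − 2.5)/8 = 0.5625.
Right endpoints: 3.0625, 3.625, 4.1875, 4.75, 5.3125, 5.875, 6.4375, 7.
f(3.0625) ≈ 0.9875, f(3.625) ≈ 0.5679, f(4.1875) ≈ -0.4978, f(4.75) ≈ -0.9972, f(5.3125) ≈ -0.3622, f(5.875) ≈ 0.6849, f(6.4375) ≈ 0.9528, f(7) ≈ 0.1367.
Sum = Δt · [f(3.0625) + f(3.625) + f(4.1875) + ...].
Sum ≈ 0.8284.

0.8284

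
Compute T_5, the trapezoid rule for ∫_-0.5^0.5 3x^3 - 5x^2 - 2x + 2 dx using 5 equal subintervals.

1.55

Δx = (0.5 − (-0.5))/5 = 0.2.
f(-0.5) = 1.375, f(-0.3) = 2.069, f(-0.1) = 2.147, f(0.1) = 1.753, f(0.3) = 1.031, f(0.5) = 0.125.
T_5 = (Δx/2)·[f(x_0) + 2f(x_1) + ... + 2f(x_{4}) + f(x_5)].
Sum = 1.55.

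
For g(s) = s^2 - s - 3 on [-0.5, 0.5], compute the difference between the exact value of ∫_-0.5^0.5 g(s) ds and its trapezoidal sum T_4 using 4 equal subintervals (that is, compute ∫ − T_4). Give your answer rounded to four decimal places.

-0.0104

Exact integral: ∫_-0.5^0.5 g(s) ds ≈ -2.916667.
T_4 = -2.90625.
Error ≈ -2.916667 − (-2.90625) ≈ -0.0104.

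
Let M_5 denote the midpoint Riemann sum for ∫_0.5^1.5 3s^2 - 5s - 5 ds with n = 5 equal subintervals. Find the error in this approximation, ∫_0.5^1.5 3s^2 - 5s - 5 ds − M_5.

Exact integral: ∫_0.5^1.5 f(s) ds = -6.75.
M_5 = -6.76.
Error = -6.75 − (-6.76) = 0.01.

0.01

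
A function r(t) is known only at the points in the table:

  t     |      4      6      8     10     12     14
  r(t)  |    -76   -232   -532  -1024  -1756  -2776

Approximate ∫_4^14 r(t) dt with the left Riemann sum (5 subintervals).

-7240

Δt = 2.
Sum = 2·[(-76) + (-232) + (-532) + (-1024) + (-1756)] = -7240.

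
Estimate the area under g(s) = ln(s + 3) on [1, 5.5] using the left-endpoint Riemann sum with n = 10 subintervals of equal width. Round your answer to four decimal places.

Δs = (5.5 − 1)/10 = 0.45.
Left endpoints: 1, 1.45, 1.9, 2.35, 2.8, 3.25, 3.7, 4.15, 4.6, 5.05.
g(1) ≈ 1.3863, g(1.45) ≈ 1.4929, g(1.9) ≈ 1.5892, g(2.35) ≈ 1.6771, g(2.8) ≈ 1.7579, g(3.25) ≈ 1.8326, g(3.7) ≈ 1.9021, g(4.15) ≈ 1.9671, g(4.6) ≈ 2.0281, g(5.05) ≈ 2.0857.
Sum = Δs · [g(1) + g(1.45) + g(1.9) + ...].
Sum ≈ 7.9736.

7.9736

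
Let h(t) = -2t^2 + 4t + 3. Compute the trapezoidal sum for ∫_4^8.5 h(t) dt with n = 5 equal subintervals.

-241.965

Δt = (8.5 − 4)/5 = 0.9.
h(4) = -13, h(4.9) = -25.42, h(5.8) = -41.08, h(6.7) = -59.98, h(7.6) = -82.12, h(8.5) = -107.5.
T_5 = (Δt/2)·[h(t_0) + 2h(t_1) + ... + 2h(t_{4}) + h(t_5)].
Sum = -241.965.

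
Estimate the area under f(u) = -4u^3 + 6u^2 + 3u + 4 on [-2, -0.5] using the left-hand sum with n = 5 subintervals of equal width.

Δu = (-0.5 − (-2))/5 = 0.3.
Left endpoints: -2, -1.7, -1.4, -1.1, -0.8.
f(-2) = 54, f(-1.7) = 35.892, f(-1.4) = 22.536, f(-1.1) = 13.284, f(-0.8) = 7.488.
Sum = Δu · [f(-2) + f(-1.7) + f(-1.4) + f(-1.1) + f(-0.8)].
Sum = 39.96.

39.96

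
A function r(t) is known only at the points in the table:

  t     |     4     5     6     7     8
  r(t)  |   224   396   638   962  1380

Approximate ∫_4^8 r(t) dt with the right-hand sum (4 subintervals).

Δt = 1.
Sum = 1·[396 + 638 + 962 + 1380] = 3376.

3376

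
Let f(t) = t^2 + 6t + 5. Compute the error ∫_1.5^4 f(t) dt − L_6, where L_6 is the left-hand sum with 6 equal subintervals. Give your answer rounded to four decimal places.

5.9172

Exact integral: ∫_1.5^4 f(t) dt ≈ 73.958333.
L_6 ≈ 68.041088.
Error ≈ 73.958333 − 68.041088 ≈ 5.9172.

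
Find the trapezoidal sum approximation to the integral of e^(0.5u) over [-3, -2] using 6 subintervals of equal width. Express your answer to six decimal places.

0.289666

Δu = (-2 − (-3))/6 = 1/6.
f(-3) ≈ 0.223130, f(-17/6) ≈ 0.242521, f(-8/3) ≈ 0.263597, f(-2.5) ≈ 0.286505, f(-7/3) ≈ 0.311403, f(-13/6) ≈ 0.338465, f(-2) ≈ 0.367879.
T_6 = (Δu/2)·[f(u_0) + 2f(u_1) + ... + 2f(u_{5}) + f(u_6)].
Sum ≈ 0.289666.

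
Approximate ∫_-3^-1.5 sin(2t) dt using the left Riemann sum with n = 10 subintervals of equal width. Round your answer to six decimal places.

Δt = (-1.5 − (-3))/10 = 0.15.
Left endpoints: -3, -2.85, -2.7, -2.55, -2.4, -2.25, -2.1, -1.95, -1.8, -1.65.
f(-3) ≈ 0.279415, f(-2.85) ≈ 0.550686, f(-2.7) ≈ 0.772764, f(-2.55) ≈ 0.925815, f(-2.4) ≈ 0.996165, f(-2.25) ≈ 0.977530, f(-2.1) ≈ 0.871576, f(-1.95) ≈ 0.687766, f(-1.8) ≈ 0.442520, f(-1.65) ≈ 0.157746.
Sum = Δt · [f(-3) + f(-2.85) + f(-2.7) + ...].
Sum ≈ 0.999297.

0.999297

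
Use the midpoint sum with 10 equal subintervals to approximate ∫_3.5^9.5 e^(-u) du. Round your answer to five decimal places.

Δu = (9.5 − 3.5)/10 = 0.6.
Midpoints: 3.8, 4.4, 5, 5.6, 6.2, 6.8, 7.4, 8, 8.6, 9.2.
f(3.8) ≈ 0.02237, f(4.4) ≈ 0.01228, f(5) ≈ 0.00674, f(5.6) ≈ 0.00370, f(6.2) ≈ 0.00203, f(6.8) ≈ 0.00111, f(7.4) ≈ 0.00061, f(8) ≈ 0.00034, f(8.6) ≈ 0.00018, f(9.2) ≈ 0.00010.
Sum = Δu · [f(3.8) + f(4.4) + f(5) + ...].
Sum ≈ 0.02968.

0.02968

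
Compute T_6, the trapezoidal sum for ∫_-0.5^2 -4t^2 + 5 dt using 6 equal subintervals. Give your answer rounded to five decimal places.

1.37731

Δt = (2 − (-0.5))/6 = 5/12.
f(-0.5) = 4, f(-1/12) = 179/36, f(1/3) = 41/9, f(0.75) = 2.75, f(7/6) = -4/9, f(19/12) = -181/36, f(2) = -11.
T_6 = (Δt/2)·[f(t_0) + 2f(t_1) + ... + 2f(t_{5}) + f(t_6)].
Sum ≈ 1.37731.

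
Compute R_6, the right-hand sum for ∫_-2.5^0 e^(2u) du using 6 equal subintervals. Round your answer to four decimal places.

0.7320

Δu = (0 − (-2.5))/6 = 5/12.
Right endpoints: -25/12, -5/3, -1.25, -5/6, -5/12, 0.
f(-25/12) ≈ 0.0155, f(-5/3) ≈ 0.0357, f(-1.25) ≈ 0.0821, f(-5/6) ≈ 0.1889, f(-5/12) ≈ 0.4346, f(0) ≈ 1.0000.
Sum = Δu · [f(-25/12) + f(-5/3) + f(-1.25) + ...].
Sum ≈ 0.7320.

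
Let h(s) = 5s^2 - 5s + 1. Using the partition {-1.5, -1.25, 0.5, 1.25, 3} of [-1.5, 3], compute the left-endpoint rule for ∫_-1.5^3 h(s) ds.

35.59375

Subinterval widths: 0.25, 1.75, 0.75, 1.75.
Left endpoints: -1.5, -1.25, 0.5, 1.25.
h(-1.5) = 19.75, h(-1.25) = 15.0625, h(0.5) = -0.25, h(1.25) = 2.5625.
Sum = Σ Δs_i · h(s_i).
Sum = 35.59375.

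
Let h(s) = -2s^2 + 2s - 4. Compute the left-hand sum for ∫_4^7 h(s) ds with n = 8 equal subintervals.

-153.890625

Δs = (7 − 4)/8 = 0.375.
Left endpoints: 4, 4.375, 4.75, 5.125, 5.5, 5.875, 6.25, 6.625.
h(4) = -28, h(4.375) = -33.53125, h(4.75) = -39.625, h(5.125) = -46.28125, h(5.5) = -53.5, h(5.875) = -61.28125, h(6.25) = -69.625, h(6.625) = -78.53125.
Sum = Δs · [h(4) + h(4.375) + h(4.75) + ...].
Sum = -153.890625.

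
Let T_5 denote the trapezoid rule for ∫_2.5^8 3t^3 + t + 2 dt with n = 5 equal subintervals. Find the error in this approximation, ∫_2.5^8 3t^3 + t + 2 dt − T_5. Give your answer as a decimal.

-52.408125

Exact integral: ∫_2.5^8 f(t) dt = 3082.578125.
T_5 = 3134.98625.
Error = 3082.578125 − 3134.98625 = -52.408125.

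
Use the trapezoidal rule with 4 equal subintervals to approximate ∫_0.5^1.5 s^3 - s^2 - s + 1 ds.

0.1875

Δs = (1.5 − 0.5)/4 = 0.25.
f(0.5) = 0.375, f(0.75) = 0.109375, f(1) = 0, f(1.25) = 0.140625, f(1.5) = 0.625.
T_4 = (Δs/2)·[f(s_0) + 2f(s_1) + 2f(s_2) + 2f(s_3) + f(s_4)].
Sum = 0.1875.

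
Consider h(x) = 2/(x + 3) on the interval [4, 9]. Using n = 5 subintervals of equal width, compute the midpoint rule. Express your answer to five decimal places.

1.07688

Δx = (9 − 4)/5 = 1.
Midpoints: 4.5, 5.5, 6.5, 7.5, 8.5.
h(4.5) = 4/15, h(5.5) = 4/17, h(6.5) = 4/19, h(7.5) = 4/21, h(8.5) = 4/23.
Sum = Δx · [h(4.5) + h(5.5) + h(6.5) + h(7.5) + h(8.5)].
Sum ≈ 1.07688.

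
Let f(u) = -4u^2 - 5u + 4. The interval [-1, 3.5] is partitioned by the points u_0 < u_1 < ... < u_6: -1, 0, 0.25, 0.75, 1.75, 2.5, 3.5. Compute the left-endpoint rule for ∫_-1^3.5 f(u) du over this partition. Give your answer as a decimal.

-41

Subinterval widths: 1, 0.25, 0.5, 1, 0.75, 1.
Left endpoints: -1, 0, 0.25, 0.75, 1.75, 2.5.
f(-1) = 5, f(0) = 4, f(0.25) = 2.5, f(0.75) = -2, f(1.75) = -17, f(2.5) = -33.5.
Sum = Σ Δu_i · f(u_i).
Sum = -41.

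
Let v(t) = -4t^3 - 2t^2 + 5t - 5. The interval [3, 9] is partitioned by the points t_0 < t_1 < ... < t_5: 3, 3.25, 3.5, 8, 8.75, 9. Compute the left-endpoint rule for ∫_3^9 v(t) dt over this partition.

-3195.8125

Subinterval widths: 0.25, 0.25, 4.5, 0.75, 0.25.
Left endpoints: 3, 3.25, 3.5, 8, 8.75.
v(3) = -116, v(3.25) = -147.1875, v(3.5) = -183.5, v(8) = -2141, v(8.75) = -2794.0625.
Sum = Σ Δt_i · v(t_i).
Sum = -3195.8125.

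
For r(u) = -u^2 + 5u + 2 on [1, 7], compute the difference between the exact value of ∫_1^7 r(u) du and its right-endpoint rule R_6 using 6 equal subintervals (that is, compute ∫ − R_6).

Exact integral: ∫_1^7 r(u) du = 18.
R_6 = 8.
Error = 18 − 8 = 10.

10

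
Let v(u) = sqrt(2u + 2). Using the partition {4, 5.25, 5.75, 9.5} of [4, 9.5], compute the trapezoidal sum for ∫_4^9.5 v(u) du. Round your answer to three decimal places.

Subinterval widths: 1.25, 0.5, 3.75.
v(4) ≈ 3.162, v(5.25) ≈ 3.536, v(5.75) ≈ 3.674, v(9.5) ≈ 4.583.
On each subinterval the trapezoid contributes (Δu_i/2)·[v(u_{i-1}) + v(u_i)].
Sum ≈ 21.470.

21.470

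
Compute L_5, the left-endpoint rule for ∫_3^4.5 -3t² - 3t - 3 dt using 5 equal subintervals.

-79.83

Δt = (4.5 − 3)/5 = 0.3.
Left endpoints: 3, 3.3, 3.6, 3.9, 4.2.
f(3) = -39, f(3.3) = -45.57, f(3.6) = -52.68, f(3.9) = -60.33, f(4.2) = -68.52.
Sum = Δt · [f(3) + f(3.3) + f(3.6) + f(3.9) + f(4.2)].
Sum = -79.83.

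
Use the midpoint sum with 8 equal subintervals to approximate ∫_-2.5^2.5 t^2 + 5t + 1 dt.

Δt = (2.5 − (-2.5))/8 = 0.625.
Midpoints: -2.1875, -1.5625, -0.9375, -0.3125, 0.3125, 0.9375, 1.5625, 2.1875.
f(-2.1875) = -5.15234375, f(-1.5625) = -4.37109375, f(-0.9375) = -2.80859375, f(-0.3125) = -0.46484375, f(0.3125) = 2.66015625, f(0.9375) = 6.56640625, f(1.5625) = 11.25390625, f(2.1875) = 16.72265625.
Sum = Δt · [f(-2.1875) + f(-1.5625) + f(-0.9375) + ...].
Sum = 15.25390625.

15.25390625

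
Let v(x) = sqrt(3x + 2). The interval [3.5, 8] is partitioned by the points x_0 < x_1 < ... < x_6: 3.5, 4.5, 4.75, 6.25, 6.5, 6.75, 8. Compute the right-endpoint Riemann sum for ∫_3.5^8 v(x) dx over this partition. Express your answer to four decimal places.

Subinterval widths: 1, 0.25, 1.5, 0.25, 0.25, 1.25.
Right endpoints: 4.5, 4.75, 6.25, 6.5, 6.75, 8.
v(4.5) ≈ 3.9370, v(4.75) ≈ 4.0311, v(6.25) ≈ 4.5552, v(6.5) ≈ 4.6368, v(6.75) ≈ 4.7170, v(8) ≈ 5.0990.
Sum = Σ Δx_i · v(x_i).
Sum ≈ 20.4898.

20.4898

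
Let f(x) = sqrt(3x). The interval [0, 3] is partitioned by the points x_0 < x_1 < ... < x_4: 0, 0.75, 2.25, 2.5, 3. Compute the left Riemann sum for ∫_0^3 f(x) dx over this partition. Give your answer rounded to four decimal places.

4.2688

Subinterval widths: 0.75, 1.5, 0.25, 0.5.
Left endpoints: 0, 0.75, 2.25, 2.5.
f(0) ≈ 0.0000, f(0.75) ≈ 1.5000, f(2.25) ≈ 2.5981, f(2.5) ≈ 2.7386.
Sum = Σ Δx_i · f(x_i).
Sum ≈ 4.2688.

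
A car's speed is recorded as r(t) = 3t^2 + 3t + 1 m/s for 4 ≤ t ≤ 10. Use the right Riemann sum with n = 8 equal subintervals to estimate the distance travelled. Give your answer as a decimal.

Δt = (10 − 4)/8 = 0.75.
Right endpoints: 4.75, 5.5, 6.25, 7, 7.75, 8.5, 9.25, 10.
r(4.75) = 82.9375, r(5.5) = 108.25, r(6.25) = 136.9375, r(7) = 169, r(7.75) = 204.4375, r(8.5) = 243.25, r(9.25) = 285.4375, r(10) = 331.
Sum = Δt · [r(4.75) + r(5.5) + r(6.25) + ...].
Sum = 1170.9375.

1170.9375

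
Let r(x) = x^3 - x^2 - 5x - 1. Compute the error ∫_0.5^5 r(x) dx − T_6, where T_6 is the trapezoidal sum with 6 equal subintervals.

Exact integral: ∫_0.5^5 r(x) dx = 48.234375.
T_6 = 51.29296875.
Error = 48.234375 − 51.29296875 = -3.05859375.

-3.05859375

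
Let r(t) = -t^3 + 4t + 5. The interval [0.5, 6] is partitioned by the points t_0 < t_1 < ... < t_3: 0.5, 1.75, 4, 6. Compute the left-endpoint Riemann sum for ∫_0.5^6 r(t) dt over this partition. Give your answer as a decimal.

-62.46484375

Subinterval widths: 1.25, 2.25, 2.
Left endpoints: 0.5, 1.75, 4.
r(0.5) = 6.875, r(1.75) = 6.640625, r(4) = -43.
Sum = Σ Δt_i · r(t_i).
Sum = -62.46484375.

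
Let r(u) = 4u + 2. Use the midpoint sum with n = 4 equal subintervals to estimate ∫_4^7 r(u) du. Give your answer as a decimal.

Δu = (7 − 4)/4 = 0.75.
Midpoints: 4.375, 5.125, 5.875, 6.625.
r(4.375) = 19.5, r(5.125) = 22.5, r(5.875) = 25.5, r(6.625) = 28.5.
Sum = Δu · [r(4.375) + r(5.125) + r(5.875) + r(6.625)].
Sum = 72.

72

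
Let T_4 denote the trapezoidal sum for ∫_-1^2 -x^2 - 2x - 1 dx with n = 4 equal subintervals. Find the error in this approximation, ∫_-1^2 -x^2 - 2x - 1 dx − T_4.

Exact integral: ∫_-1^2 f(x) dx = -9.
T_4 = -9.28125.
Error = -9 − (-9.28125) = 0.28125.

0.28125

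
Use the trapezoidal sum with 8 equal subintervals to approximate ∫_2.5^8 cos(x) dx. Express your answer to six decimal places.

Δx = (8 − 2.5)/8 = 0.6875.
f(2.5) ≈ -0.801144, f(3.1875) ≈ -0.998946, f(3.875) ≈ -0.742898, f(4.5625) ≈ -0.149328, f(5.25) ≈ 0.512085, f(5.9375) ≈ 0.940843, f(6.625) ≈ 0.942148, f(7.3125) ≈ 0.515406, f(8) ≈ -0.145500.
T_8 = (Δx/2)·[f(x_0) + 2f(x_1) + ... + 2f(x_{7}) + f(x_8)].
Sum ≈ 0.375367.

0.375367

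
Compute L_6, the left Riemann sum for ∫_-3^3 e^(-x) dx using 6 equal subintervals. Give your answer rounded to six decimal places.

Δx = (3 − (-3))/6 = 1.
Left endpoints: -3, -2, -1, 0, 1, 2.
f(-3) ≈ 20.085537, f(-2) ≈ 7.389056, f(-1) ≈ 2.718282, f(0) ≈ 1.000000, f(1) ≈ 0.367879, f(2) ≈ 0.135335.
Sum = Δx · [f(-3) + f(-2) + f(-1) + ...].
Sum ≈ 31.696090.

31.696090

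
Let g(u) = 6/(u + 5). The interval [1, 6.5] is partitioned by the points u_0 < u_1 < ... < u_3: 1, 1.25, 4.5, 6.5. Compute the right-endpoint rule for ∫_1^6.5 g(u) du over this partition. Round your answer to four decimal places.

3.3361

Subinterval widths: 0.25, 3.25, 2.
Right endpoints: 1.25, 4.5, 6.5.
g(1.25) = 0.96, g(4.5) = 12/19, g(6.5) = 12/23.
Sum = Σ Δu_i · g(u_i).
Sum ≈ 3.3361.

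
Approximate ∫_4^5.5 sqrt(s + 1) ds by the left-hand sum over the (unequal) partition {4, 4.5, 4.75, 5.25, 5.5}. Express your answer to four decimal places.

Subinterval widths: 0.5, 0.25, 0.5, 0.25.
Left endpoints: 4, 4.5, 4.75, 5.25.
f(4) ≈ 2.2361, f(4.5) ≈ 2.3452, f(4.75) ≈ 2.3979, f(5.25) ≈ 2.5000.
Sum = Σ Δs_i · f(s_i).
Sum ≈ 3.5283.

3.5283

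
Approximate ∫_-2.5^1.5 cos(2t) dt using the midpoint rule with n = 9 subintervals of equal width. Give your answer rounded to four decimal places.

-0.4227

Δt = (1.5 − (-2.5))/9 = 4/9.
Midpoints: -41/18, -11/6, -25/18, -17/18, -0.5, -1/18, 7/18, 5/6, 23/18.
f(-41/18) ≈ -0.1562, f(-11/6) ≈ -0.8653, f(-25/18) ≈ -0.9345, f(-17/18) ≈ -0.3128, f(-0.5) ≈ 0.5403, f(-1/18) ≈ 0.9938, f(7/18) ≈ 0.7125, f(5/6) ≈ -0.0957, f(23/18) ≈ -0.8331.
Sum = Δt · [f(-41/18) + f(-11/6) + f(-25/18) + ...].
Sum ≈ -0.4227.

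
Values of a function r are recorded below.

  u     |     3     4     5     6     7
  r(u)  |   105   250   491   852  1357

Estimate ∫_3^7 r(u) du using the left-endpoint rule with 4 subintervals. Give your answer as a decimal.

1698

Δu = 1.
Sum = 1·[105 + 250 + 491 + 852] = 1698.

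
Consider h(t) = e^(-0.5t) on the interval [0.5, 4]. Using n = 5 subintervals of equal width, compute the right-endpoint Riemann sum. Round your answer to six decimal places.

1.074829

Δt = (4 − 0.5)/5 = 0.7.
Right endpoints: 1.2, 1.9, 2.6, 3.3, 4.
h(1.2) ≈ 0.548812, h(1.9) ≈ 0.386741, h(2.6) ≈ 0.272532, h(3.3) ≈ 0.192050, h(4) ≈ 0.135335.
Sum = Δt · [h(1.2) + h(1.9) + h(2.6) + h(3.3) + h(4)].
Sum ≈ 1.074829.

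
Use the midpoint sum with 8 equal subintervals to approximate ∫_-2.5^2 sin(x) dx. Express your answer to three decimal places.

-0.390

Δx = (2 − (-2.5))/8 = 0.5625.
Midpoints: -2.21875, -1.65625, -1.09375, -0.53125, 0.03125, 0.59375, 1.15625, 1.71875.
f(-2.21875) ≈ -0.797, f(-1.65625) ≈ -0.996, f(-1.09375) ≈ -0.888, f(-0.53125) ≈ -0.507, f(0.03125) ≈ 0.031, f(0.59375) ≈ 0.559, f(1.15625) ≈ 0.915, f(1.71875) ≈ 0.989.
Sum = Δx · [f(-2.21875) + f(-1.65625) + f(-1.09375) + ...].
Sum ≈ -0.390.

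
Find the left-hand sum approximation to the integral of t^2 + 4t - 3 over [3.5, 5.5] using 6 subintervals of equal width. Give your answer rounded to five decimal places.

66.87037

Δt = (5.5 − 3.5)/6 = 1/3.
Left endpoints: 3.5, 23/6, 25/6, 4.5, 29/6, 31/6.
f(3.5) = 23.25, f(23/6) = 973/36, f(25/6) = 1117/36, f(4.5) = 35.25, f(29/6) = 1429/36, f(31/6) = 1597/36.
Sum = Δt · [f(3.5) + f(23/6) + f(25/6) + ...].
Sum ≈ 66.87037.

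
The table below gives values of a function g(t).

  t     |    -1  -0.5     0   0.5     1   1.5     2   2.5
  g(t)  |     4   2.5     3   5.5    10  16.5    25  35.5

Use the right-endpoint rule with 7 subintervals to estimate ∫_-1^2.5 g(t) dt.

49

Δt = 0.5.
Sum = 0.5·[2.5 + 3 + 5.5 + 10 + 16.5 + 25 + 35.5] = 49.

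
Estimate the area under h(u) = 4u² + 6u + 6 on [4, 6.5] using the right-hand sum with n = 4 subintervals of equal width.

412.734375

Δu = (6.5 − 4)/4 = 0.625.
Right endpoints: 4.625, 5.25, 5.875, 6.5.
h(4.625) = 119.3125, h(5.25) = 147.75, h(5.875) = 179.3125, h(6.5) = 214.
Sum = Δu · [h(4.625) + h(5.25) + h(5.875) + h(6.5)].
Sum = 412.734375.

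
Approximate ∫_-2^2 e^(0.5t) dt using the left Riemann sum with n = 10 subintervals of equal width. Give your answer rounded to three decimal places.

4.246

Δt = (2 − (-2))/10 = 0.4.
Left endpoints: -2, -1.6, -1.2, -0.8, -0.4, 0, 0.4, 0.8, 1.2, 1.6.
f(-2) ≈ 0.368, f(-1.6) ≈ 0.449, f(-1.2) ≈ 0.549, f(-0.8) ≈ 0.670, f(-0.4) ≈ 0.819, f(0) ≈ 1.000, f(0.4) ≈ 1.221, f(0.8) ≈ 1.492, f(1.2) ≈ 1.822, f(1.6) ≈ 2.226.
Sum = Δt · [f(-2) + f(-1.6) + f(-1.2) + ...].
Sum ≈ 4.246.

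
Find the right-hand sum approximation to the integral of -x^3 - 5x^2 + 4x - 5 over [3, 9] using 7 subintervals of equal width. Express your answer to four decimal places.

Δx = (9 − 3)/7 = 6/7.
Right endpoints: 27/7, 33/7, 39/7, 45/7, 51/7, 57/7, 9.
f(27/7) = -41621/343, f(33/7) = -69299/343, f(39/7) = -106625/343, f(45/7) = -154895/343, f(51/7) = -215405/343, f(57/7) = -289451/343, f(9) = -1103.
Sum = Δx · [f(27/7) + f(33/7) + f(39/7) + ...].
Sum ≈ -3137.7551.

-3137.7551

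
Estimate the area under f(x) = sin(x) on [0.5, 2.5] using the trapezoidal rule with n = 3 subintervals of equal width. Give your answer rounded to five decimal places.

1.61609

Δx = (2.5 − 0.5)/3 = 2/3.
f(0.5) ≈ 0.47943, f(7/6) ≈ 0.91944, f(11/6) ≈ 0.96573, f(2.5) ≈ 0.59847.
T_3 = (Δx/2)·[f(x_0) + 2f(x_1) + 2f(x_2) + f(x_3)].
Sum ≈ 1.61609.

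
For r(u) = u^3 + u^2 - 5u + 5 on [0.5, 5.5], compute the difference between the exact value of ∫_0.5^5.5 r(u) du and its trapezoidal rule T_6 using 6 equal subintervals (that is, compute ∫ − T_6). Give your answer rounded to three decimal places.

Exact integral: ∫_0.5^5.5 r(u) du ≈ 234.16667.
T_6 ≈ 239.95370.
Error ≈ 234.16667 − 239.95370 ≈ -5.787.

-5.787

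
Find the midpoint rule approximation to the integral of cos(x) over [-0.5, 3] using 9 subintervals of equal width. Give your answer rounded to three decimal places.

Δx = (3 − (-0.5))/9 = 7/18.
Midpoints: -11/36, 1/12, 17/36, 31/36, 1.25, 59/36, 73/36, 29/12, 101/36.
f(-11/36) ≈ 0.954, f(1/12) ≈ 0.997, f(17/36) ≈ 0.891, f(31/36) ≈ 0.652, f(1.25) ≈ 0.315, f(59/36) ≈ -0.068, f(73/36) ≈ -0.441, f(29/12) ≈ -0.749, f(101/36) ≈ -0.944.
Sum = Δx · [f(-11/36) + f(1/12) + f(17/36) + ...].
Sum ≈ 0.624.

0.624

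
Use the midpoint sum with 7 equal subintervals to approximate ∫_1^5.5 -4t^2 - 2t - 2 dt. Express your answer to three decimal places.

-258.130

Δt = (5.5 − 1)/7 = 9/14.
Midpoints: 37/28, 55/28, 73/28, 3.25, 109/28, 127/28, 145/28.
f(37/28) = -2279/196, f(55/28) = -4187/196, f(73/28) = -6743/196, f(3.25) = -50.75, f(109/28) = -13799/196, f(127/28) = -18299/196, f(145/28) = -23447/196.
Sum = Δt · [f(37/28) + f(55/28) + f(73/28) + ...].
Sum ≈ -258.130.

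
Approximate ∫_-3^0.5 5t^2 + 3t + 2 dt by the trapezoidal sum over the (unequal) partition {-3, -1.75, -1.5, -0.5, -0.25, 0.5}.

41.921875

Subinterval widths: 1.25, 0.25, 1, 0.25, 0.75.
f(-3) = 38, f(-1.75) = 12.0625, f(-1.5) = 8.75, f(-0.5) = 1.75, f(-0.25) = 1.5625, f(0.5) = 4.75.
On each subinterval the trapezoid contributes (Δt_i/2)·[f(t_{i-1}) + f(t_i)].
Sum = 41.921875.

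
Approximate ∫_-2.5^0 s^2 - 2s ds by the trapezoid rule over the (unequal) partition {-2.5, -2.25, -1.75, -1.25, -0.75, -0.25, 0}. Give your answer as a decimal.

Subinterval widths: 0.25, 0.5, 0.5, 0.5, 0.5, 0.25.
f(-2.5) = 11.25, f(-2.25) = 9.5625, f(-1.75) = 6.5625, f(-1.25) = 4.0625, f(-0.75) = 2.0625, f(-0.25) = 0.5625, f(0) = 0.
On each subinterval the trapezoid contributes (Δs_i/2)·[f(s_{i-1}) + f(s_i)].
Sum = 11.546875.

11.546875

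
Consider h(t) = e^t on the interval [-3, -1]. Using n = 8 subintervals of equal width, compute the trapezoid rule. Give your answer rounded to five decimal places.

Δt = (-1 − (-3))/8 = 0.25.
h(-3) ≈ 0.04979, h(-2.75) ≈ 0.06393, h(-2.5) ≈ 0.08208, h(-2.25) ≈ 0.10540, h(-2) ≈ 0.13534, h(-1.75) ≈ 0.17377, h(-1.5) ≈ 0.22313, h(-1.25) ≈ 0.28650, h(-1) ≈ 0.36788.
T_8 = (Δt/2)·[h(t_0) + 2h(t_1) + ... + 2h(t_{7}) + h(t_8)].
Sum ≈ 0.31975.

0.31975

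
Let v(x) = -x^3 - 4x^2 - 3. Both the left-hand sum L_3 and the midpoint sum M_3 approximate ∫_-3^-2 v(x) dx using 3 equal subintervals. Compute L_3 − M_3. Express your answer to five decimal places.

L_3 ≈ -12.1851852.
M_3 ≈ -12.1157407.
L_3 − M_3 ≈ -0.06944.

-0.06944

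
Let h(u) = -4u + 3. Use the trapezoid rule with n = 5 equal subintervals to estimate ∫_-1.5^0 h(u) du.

9

Δu = (0 − (-1.5))/5 = 0.3.
h(-1.5) = 9, h(-1.2) = 7.8, h(-0.9) = 6.6, h(-0.6) = 5.4, h(-0.3) = 4.2, h(0) = 3.
T_5 = (Δu/2)·[h(u_0) + 2h(u_1) + ... + 2h(u_{4}) + h(u_5)].
Sum = 9.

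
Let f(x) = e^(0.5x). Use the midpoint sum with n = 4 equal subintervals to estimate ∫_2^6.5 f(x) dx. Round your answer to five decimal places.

45.54134

Δx = (6.5 − 2)/4 = 1.125.
Midpoints: 2.5625, 3.6875, 4.8125, 5.9375.
f(2.5625) ≈ 3.60114, f(3.6875) ≈ 6.32019, f(4.8125) ≈ 11.09229, f(5.9375) ≈ 19.46757.
Sum = Δx · [f(2.5625) + f(3.6875) + f(4.8125) + f(5.9375)].
Sum ≈ 45.54134.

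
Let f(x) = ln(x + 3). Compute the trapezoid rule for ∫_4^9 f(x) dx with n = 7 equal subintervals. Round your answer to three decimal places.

11.195

Δx = (9 − 4)/7 = 5/7.
f(4) ≈ 1.946, f(33/7) ≈ 2.043, f(38/7) ≈ 2.132, f(43/7) ≈ 2.213, f(48/7) ≈ 2.288, f(53/7) ≈ 2.358, f(58/7) ≈ 2.424, f(9) ≈ 2.485.
T_7 = (Δx/2)·[f(x_0) + 2f(x_1) + ... + 2f(x_{6}) + f(x_7)].
Sum ≈ 11.195.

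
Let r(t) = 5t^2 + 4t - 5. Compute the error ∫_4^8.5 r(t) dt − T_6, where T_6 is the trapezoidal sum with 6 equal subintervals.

Exact integral: ∫_4^8.5 r(t) dt = 1006.875.
T_6 = 1008.984375.
Error = 1006.875 − 1008.984375 = -2.109375.

-2.109375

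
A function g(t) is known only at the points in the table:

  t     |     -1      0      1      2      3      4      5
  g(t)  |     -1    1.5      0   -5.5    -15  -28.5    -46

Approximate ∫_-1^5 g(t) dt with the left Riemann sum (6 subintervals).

Δt = 1.
Sum = 1·[(-1) + 1.5 + 0 + (-5.5) + (-15) + (-28.5)] = -48.5.

-48.5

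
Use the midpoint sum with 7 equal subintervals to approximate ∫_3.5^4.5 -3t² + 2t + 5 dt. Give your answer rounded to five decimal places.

-35.24490

Δt = (4.5 − 3.5)/7 = 1/7.
Midpoints: 25/7, 26/7, 27/7, 4, 29/7, 30/7, 31/7.
f(25/7) = -1280/49, f(26/7) = -1419/49, f(27/7) = -1564/49, f(4) = -35, f(29/7) = -1872/49, f(30/7) = -2035/49, f(31/7) = -2204/49.
Sum = Δt · [f(25/7) + f(26/7) + f(27/7) + ...].
Sum ≈ -35.24490.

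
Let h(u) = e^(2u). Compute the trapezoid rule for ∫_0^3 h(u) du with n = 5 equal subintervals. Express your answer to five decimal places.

224.79981

Δu = (3 − 0)/5 = 0.6.
h(0) ≈ 1.00000, h(0.6) ≈ 3.32012, h(1.2) ≈ 11.02318, h(1.8) ≈ 36.59823, h(2.4) ≈ 121.51042, h(3) ≈ 403.42879.
T_5 = (Δu/2)·[h(u_0) + 2h(u_1) + ... + 2h(u_{4}) + h(u_5)].
Sum ≈ 224.79981.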